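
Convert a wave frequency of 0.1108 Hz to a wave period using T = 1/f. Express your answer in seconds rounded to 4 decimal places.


T = 1 / f
T = 1 / 0.1108
T = 9.0253 s

9.0253


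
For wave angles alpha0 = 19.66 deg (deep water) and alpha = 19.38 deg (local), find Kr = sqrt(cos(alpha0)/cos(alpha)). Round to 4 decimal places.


Kr = sqrt(cos(alpha0) / cos(alpha))
cos(19.66) = 0.941706
cos(19.38) = 0.943339
Kr = sqrt(0.941706 / 0.943339)
Kr = sqrt(0.998269)
Kr = 0.9991

0.9991


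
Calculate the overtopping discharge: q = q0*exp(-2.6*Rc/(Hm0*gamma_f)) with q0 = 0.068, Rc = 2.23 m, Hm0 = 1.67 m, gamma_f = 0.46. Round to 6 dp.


q = q0 * exp(-2.6 * Rc / (Hm0 * gamma_f))
Exponent = -2.6 * 2.23 / (1.67 * 0.46)
= -2.6 * 2.23 / 0.7682
= -7.547514
exp(-7.547514) = 0.000527
q = 0.068 * 0.000527
q = 0.000036 m^3/s/m

0.000036


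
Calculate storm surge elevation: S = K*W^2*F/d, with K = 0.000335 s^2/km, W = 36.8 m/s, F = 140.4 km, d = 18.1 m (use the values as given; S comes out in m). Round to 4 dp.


S = K * W^2 * F / d
W^2 = 36.8^2 = 1354.24
S = 0.000335 * 1354.24 * 140.4 / 18.1
Numerator = 0.000335 * 1354.24 * 140.4 = 63.695324
S = 63.695324 / 18.1 = 3.5191 m

3.5191


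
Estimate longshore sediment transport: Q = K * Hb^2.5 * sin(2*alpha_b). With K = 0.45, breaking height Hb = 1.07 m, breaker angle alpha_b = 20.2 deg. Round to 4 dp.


Q = K * Hb^2.5 * sin(2 * alpha_b)
Hb^2.5 = 1.07^2.5 = 1.184294
sin(2 * 20.2) = sin(40.4) = 0.648120
Q = 0.45 * 1.184294 * 0.648120
Q = 0.3454 m^3/s

0.3454


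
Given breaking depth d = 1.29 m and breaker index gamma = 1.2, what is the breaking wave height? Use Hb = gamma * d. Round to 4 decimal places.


Hb = gamma * d
Hb = 1.2 * 1.29
Hb = 1.5480 m

1.5480


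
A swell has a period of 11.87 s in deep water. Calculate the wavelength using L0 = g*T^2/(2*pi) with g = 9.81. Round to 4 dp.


L0 = g * T^2 / (2 * pi)
L0 = 9.81 * 11.87^2 / (2 * pi)
L0 = 9.81 * 140.8969 / 6.28319
L0 = 1382.1986 / 6.28319
L0 = 219.9837 m

219.9837


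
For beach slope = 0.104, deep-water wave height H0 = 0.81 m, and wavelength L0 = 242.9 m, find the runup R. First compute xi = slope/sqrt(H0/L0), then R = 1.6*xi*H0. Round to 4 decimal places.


xi = slope / sqrt(H0/L0)
H0/L0 = 0.81/242.9 = 0.003335
sqrt(0.003335) = 0.057747
xi = 0.104 / 0.057747 = 1.800962
R = 1.6 * xi * H0 = 1.6 * 1.800962 * 0.81
R = 2.3340 m

2.3340


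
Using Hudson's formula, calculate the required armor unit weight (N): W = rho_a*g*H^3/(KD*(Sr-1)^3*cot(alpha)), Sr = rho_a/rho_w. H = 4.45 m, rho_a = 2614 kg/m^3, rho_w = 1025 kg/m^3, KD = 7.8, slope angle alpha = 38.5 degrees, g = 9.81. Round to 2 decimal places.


Sr = rho_a / rho_w = 2614 / 1025 = 2.550244
(Sr - 1) = 1.550244
(Sr - 1)^3 = 3.725633
cot(38.5) = 1 / tan(38.5) = 1 / 0.795436 = 1.257172
Numerator = 2614 * 9.81 * 4.45^3 = 2259719.9696
Denominator = 7.8 * 3.725633 * 1.257172 = 36.533350
W = 2259719.9696 / 36.533350
W = 61853.62 N

61853.62


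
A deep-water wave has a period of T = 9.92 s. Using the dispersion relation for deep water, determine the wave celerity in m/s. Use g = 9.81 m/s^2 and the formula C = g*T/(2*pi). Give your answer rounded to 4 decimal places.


We use the deep-water celerity formula:
C = g * T / (2 * pi)
C = 9.81 * 9.92 / (2 * 3.14159...)
C = 97.315200 / 6.283185
C = 15.4882 m/s

15.4882


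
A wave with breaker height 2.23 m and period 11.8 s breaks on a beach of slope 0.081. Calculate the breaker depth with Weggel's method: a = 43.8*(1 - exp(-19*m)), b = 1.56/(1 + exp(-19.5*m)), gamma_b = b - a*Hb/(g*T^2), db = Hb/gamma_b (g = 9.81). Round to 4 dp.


a = 43.8 * (1 - exp(-19 * m))
exp(-19 * 0.081) = exp(-1.5390) = 0.214596
a = 43.8 * (1 - 0.214596) = 34.400713
b = 1.56 / (1 + exp(-19.5 * m))
exp(-19.5 * 0.081) = exp(-1.5795) = 0.206078
b = 1.56 / (1 + 0.206078) = 1.293449
Hb / (g * T^2) = 2.23 / (9.81 * 11.8^2) = 2.23 / 1365.9444 = 0.00163257
gamma_b = b - a * Hb/(g*T^2) = 1.293449 - 34.400713 * 0.00163257 = 1.237287
db = Hb / gamma_b = 2.23 / 1.237287
db = 1.8023 m

1.8023


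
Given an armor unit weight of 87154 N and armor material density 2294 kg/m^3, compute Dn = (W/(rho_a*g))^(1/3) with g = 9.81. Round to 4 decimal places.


V = W / (rho_a * g)
V = 87154 / (2294 * 9.81)
V = 87154 / 22504.14
V = 3.872799 m^3
Dn = V^(1/3) = 3.872799^(1/3)
Dn = 1.5704 m

1.5704


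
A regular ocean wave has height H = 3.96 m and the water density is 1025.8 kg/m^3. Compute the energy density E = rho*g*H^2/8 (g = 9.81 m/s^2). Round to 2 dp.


E = (1/8) * rho * g * H^2
E = (1/8) * 1025.8 * 9.81 * 3.96^2
E = 0.125 * 1025.8 * 9.81 * 15.6816
E = 19725.68 J/m^2

19725.68


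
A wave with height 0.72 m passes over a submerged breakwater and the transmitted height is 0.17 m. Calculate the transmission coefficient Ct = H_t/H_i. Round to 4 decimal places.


Ct = H_t / H_i
Ct = 0.17 / 0.72
Ct = 0.2361

0.2361


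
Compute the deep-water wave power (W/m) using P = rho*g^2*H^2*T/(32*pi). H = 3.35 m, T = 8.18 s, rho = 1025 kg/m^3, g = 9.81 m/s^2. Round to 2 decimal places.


P = rho * g^2 * H^2 * T / (32 * pi)
P = 1025 * 9.81^2 * 3.35^2 * 8.18 / (32 * pi)
P = 1025 * 96.2361 * 11.2225 * 8.18 / 100.53096
P = 90075.14 W/m

90075.14


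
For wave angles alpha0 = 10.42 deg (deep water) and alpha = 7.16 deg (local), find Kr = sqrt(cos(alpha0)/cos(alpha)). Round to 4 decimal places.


Kr = sqrt(cos(alpha0) / cos(alpha))
cos(10.42) = 0.983508
cos(7.16) = 0.992202
Kr = sqrt(0.983508 / 0.992202)
Kr = sqrt(0.991238)
Kr = 0.9956

0.9956


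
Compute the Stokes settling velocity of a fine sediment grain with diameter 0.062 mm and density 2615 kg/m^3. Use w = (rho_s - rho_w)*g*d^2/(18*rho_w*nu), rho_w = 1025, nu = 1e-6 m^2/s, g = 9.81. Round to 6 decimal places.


w = (rho_s - rho_w) * g * d^2 / (18 * rho_w * nu)
d = 0.062 mm = 0.000062 m
rho_s - rho_w = 2615 - 1025 = 1590
Numerator = 1590 * 9.81 * (0.000062)^2 = 0.000059958328
Denominator = 18 * 1025 * 1e-6 = 0.018450
w = 0.003250 m/s

0.003250


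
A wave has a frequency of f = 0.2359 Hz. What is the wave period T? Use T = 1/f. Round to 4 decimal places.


T = 1 / f
T = 1 / 0.2359
T = 4.2391 s

4.2391


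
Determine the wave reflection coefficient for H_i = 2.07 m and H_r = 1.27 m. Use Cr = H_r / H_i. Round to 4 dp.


Cr = H_r / H_i
Cr = 1.27 / 2.07
Cr = 0.6135

0.6135


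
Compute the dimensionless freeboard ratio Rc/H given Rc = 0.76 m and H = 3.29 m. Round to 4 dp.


Relative freeboard = Rc / H
= 0.76 / 3.29
= 0.2310

0.2310


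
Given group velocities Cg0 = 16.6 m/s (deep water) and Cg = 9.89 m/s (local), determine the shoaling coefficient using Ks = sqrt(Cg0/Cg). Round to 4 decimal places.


Ks = sqrt(Cg0 / Cg)
Ks = sqrt(16.6 / 9.89)
Ks = sqrt(1.6785)
Ks = 1.2956

1.2956


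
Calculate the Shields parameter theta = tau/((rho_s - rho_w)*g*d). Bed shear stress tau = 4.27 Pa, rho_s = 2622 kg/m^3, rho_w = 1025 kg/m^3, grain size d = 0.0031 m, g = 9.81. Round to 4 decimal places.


theta = tau / ((rho_s - rho_w) * g * d)
rho_s - rho_w = 2622 - 1025 = 1597
Denominator = 1597 * 9.81 * 0.0031 = 48.566367
theta = 4.27 / 48.566367
theta = 0.0879

0.0879


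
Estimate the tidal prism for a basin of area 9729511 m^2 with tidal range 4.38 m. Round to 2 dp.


Tidal prism = Area * Tidal range
P = 9729511 * 4.38
P = 42615258.18 m^3

42615258.18


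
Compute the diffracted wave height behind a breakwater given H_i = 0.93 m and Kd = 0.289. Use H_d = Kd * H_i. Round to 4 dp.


H_d = Kd * H_i
H_d = 0.289 * 0.93
H_d = 0.2688 m

0.2688


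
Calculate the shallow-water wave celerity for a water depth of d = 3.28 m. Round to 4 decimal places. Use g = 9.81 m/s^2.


Using the shallow-water approximation:
C = sqrt(g * d) = sqrt(9.81 * 3.28)
C = sqrt(32.1768)
C = 5.6725 m/s

5.6725


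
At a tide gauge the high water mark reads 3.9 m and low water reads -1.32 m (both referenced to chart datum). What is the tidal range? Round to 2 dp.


Tidal range = High water - Low water
Tidal range = 3.9 - (-1.32)
Tidal range = 5.22 m

5.22


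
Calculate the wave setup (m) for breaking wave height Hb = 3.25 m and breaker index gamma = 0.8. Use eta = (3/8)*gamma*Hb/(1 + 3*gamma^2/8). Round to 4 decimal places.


eta = (3/8) * gamma * Hb / (1 + 3*gamma^2/8)
Numerator = (3/8) * 0.8 * 3.25 = 0.975000
Denominator = 1 + 3*0.8^2/8 = 1 + 0.240000 = 1.240000
eta = 0.975000 / 1.240000
eta = 0.7863 m

0.7863


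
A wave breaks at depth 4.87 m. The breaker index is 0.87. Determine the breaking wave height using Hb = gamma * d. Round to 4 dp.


Hb = gamma * d
Hb = 0.87 * 4.87
Hb = 4.2369 m

4.2369


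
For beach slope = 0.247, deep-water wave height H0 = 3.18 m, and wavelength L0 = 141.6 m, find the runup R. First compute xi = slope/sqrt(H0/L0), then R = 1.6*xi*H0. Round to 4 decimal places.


xi = slope / sqrt(H0/L0)
H0/L0 = 3.18/141.6 = 0.022458
sqrt(0.022458) = 0.149859
xi = 0.247 / 0.149859 = 1.648219
R = 1.6 * xi * H0 = 1.6 * 1.648219 * 3.18
R = 8.3861 m

8.3861


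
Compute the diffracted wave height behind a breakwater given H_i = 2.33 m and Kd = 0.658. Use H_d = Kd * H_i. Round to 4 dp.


H_d = Kd * H_i
H_d = 0.658 * 2.33
H_d = 1.5331 m

1.5331


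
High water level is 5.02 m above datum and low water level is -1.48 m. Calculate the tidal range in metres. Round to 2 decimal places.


Tidal range = High water - Low water
Tidal range = 5.02 - (-1.48)
Tidal range = 6.50 m

6.50


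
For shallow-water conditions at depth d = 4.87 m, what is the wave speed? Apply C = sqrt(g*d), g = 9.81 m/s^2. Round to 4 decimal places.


Using the shallow-water approximation:
C = sqrt(g * d) = sqrt(9.81 * 4.87)
C = sqrt(47.7747)
C = 6.9119 m/s

6.9119


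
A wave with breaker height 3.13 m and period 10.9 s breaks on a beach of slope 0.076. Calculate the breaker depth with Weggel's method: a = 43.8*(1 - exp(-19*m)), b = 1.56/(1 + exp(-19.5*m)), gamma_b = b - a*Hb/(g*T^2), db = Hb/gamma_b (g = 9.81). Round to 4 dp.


a = 43.8 * (1 - exp(-19 * m))
exp(-19 * 0.076) = exp(-1.4440) = 0.235982
a = 43.8 * (1 - 0.235982) = 33.463991
b = 1.56 / (1 + exp(-19.5 * m))
exp(-19.5 * 0.076) = exp(-1.4820) = 0.227183
b = 1.56 / (1 + 0.227183) = 1.271204
Hb / (g * T^2) = 3.13 / (9.81 * 10.9^2) = 3.13 / 1165.5261 = 0.00268548
gamma_b = b - a * Hb/(g*T^2) = 1.271204 - 33.463991 * 0.00268548 = 1.181337
db = Hb / gamma_b = 3.13 / 1.181337
db = 2.6495 m

2.6495


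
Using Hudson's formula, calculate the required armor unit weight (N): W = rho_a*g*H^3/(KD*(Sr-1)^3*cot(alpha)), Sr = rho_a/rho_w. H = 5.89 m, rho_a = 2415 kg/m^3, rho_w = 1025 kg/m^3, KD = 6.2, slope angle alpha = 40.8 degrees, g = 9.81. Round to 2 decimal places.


Sr = rho_a / rho_w = 2415 / 1025 = 2.356098
(Sr - 1) = 1.356098
(Sr - 1)^3 = 2.493864
cot(40.8) = 1 / tan(40.8) = 1 / 0.863177 = 1.158511
Numerator = 2415 * 9.81 * 5.89^3 = 4840965.9375
Denominator = 6.2 * 2.493864 * 1.158511 = 17.912851
W = 4840965.9375 / 17.912851
W = 270251.00 N

270251.00


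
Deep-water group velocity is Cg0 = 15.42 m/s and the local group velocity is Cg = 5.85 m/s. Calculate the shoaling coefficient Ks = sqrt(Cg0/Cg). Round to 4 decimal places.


Ks = sqrt(Cg0 / Cg)
Ks = sqrt(15.42 / 5.85)
Ks = sqrt(2.6359)
Ks = 1.6235

1.6235


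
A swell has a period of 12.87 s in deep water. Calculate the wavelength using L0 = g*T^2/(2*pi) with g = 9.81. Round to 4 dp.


L0 = g * T^2 / (2 * pi)
L0 = 9.81 * 12.87^2 / (2 * pi)
L0 = 9.81 * 165.6369 / 6.28319
L0 = 1624.8980 / 6.28319
L0 = 258.6105 m

258.6105


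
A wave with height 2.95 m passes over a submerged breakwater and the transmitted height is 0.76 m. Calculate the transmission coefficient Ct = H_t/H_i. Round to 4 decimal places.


Ct = H_t / H_i
Ct = 0.76 / 2.95
Ct = 0.2576

0.2576


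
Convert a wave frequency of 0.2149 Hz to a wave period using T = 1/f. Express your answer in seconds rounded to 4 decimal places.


T = 1 / f
T = 1 / 0.2149
T = 4.6533 s

4.6533


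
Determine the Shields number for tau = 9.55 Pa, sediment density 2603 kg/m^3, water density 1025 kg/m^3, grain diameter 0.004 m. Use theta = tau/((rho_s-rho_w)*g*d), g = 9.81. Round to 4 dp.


theta = tau / ((rho_s - rho_w) * g * d)
rho_s - rho_w = 2603 - 1025 = 1578
Denominator = 1578 * 9.81 * 0.004 = 61.920720
theta = 9.55 / 61.920720
theta = 0.1542

0.1542


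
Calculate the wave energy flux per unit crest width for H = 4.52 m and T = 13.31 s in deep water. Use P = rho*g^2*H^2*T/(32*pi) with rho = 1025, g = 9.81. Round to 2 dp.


P = rho * g^2 * H^2 * T / (32 * pi)
P = 1025 * 9.81^2 * 4.52^2 * 13.31 / (32 * pi)
P = 1025 * 96.2361 * 20.4304 * 13.31 / 100.53096
P = 266819.12 W/m

266819.12


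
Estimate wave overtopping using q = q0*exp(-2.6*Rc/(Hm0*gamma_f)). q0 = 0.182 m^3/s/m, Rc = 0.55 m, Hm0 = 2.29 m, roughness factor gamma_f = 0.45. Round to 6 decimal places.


q = q0 * exp(-2.6 * Rc / (Hm0 * gamma_f))
Exponent = -2.6 * 0.55 / (2.29 * 0.45)
= -2.6 * 0.55 / 1.0305
= -1.387676
exp(-1.387676) = 0.249655
q = 0.182 * 0.249655
q = 0.045437 m^3/s/m

0.045437


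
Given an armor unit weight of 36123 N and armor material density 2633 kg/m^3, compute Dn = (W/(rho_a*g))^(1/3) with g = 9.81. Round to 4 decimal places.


V = W / (rho_a * g)
V = 36123 / (2633 * 9.81)
V = 36123 / 25829.73
V = 1.398505 m^3
Dn = V^(1/3) = 1.398505^(1/3)
Dn = 1.1183 m

1.1183


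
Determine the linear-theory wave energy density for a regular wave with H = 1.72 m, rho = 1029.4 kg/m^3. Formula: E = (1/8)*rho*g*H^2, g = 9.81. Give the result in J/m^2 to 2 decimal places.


E = (1/8) * rho * g * H^2
E = (1/8) * 1029.4 * 9.81 * 1.72^2
E = 0.125 * 1029.4 * 9.81 * 2.9584
E = 3734.39 J/m^2

3734.39


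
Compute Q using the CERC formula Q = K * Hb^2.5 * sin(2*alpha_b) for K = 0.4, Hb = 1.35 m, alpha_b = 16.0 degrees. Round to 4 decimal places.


Q = K * Hb^2.5 * sin(2 * alpha_b)
Hb^2.5 = 1.35^2.5 = 2.117554
sin(2 * 16.0) = sin(32.0) = 0.529919
Q = 0.4 * 2.117554 * 0.529919
Q = 0.4489 m^3/s

0.4489


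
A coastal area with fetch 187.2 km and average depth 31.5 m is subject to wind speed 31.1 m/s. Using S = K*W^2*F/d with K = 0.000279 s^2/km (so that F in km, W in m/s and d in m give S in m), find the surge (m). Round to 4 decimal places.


S = K * W^2 * F / d
W^2 = 31.1^2 = 967.21
S = 0.000279 * 967.21 * 187.2 / 31.5
Numerator = 0.000279 * 967.21 * 187.2 = 50.516218
S = 50.516218 / 31.5 = 1.6037 m

1.6037


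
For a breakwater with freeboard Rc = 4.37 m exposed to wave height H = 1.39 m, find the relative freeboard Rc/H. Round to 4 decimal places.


Relative freeboard = Rc / H
= 4.37 / 1.39
= 3.1439

3.1439


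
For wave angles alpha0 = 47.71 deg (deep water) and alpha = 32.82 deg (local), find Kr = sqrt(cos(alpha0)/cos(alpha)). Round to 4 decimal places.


Kr = sqrt(cos(alpha0) / cos(alpha))
cos(47.71) = 0.672883
cos(32.82) = 0.840377
Kr = sqrt(0.672883 / 0.840377)
Kr = sqrt(0.800692)
Kr = 0.8948

0.8948


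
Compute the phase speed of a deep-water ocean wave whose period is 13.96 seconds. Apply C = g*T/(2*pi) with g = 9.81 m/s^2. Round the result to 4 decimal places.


We use the deep-water celerity formula:
C = g * T / (2 * pi)
C = 9.81 * 13.96 / (2 * 3.14159...)
C = 136.947600 / 6.283185
C = 21.7959 m/s

21.7959


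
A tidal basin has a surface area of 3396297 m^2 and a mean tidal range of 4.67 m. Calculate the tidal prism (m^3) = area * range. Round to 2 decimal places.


Tidal prism = Area * Tidal range
P = 3396297 * 4.67
P = 15860706.99 m^3

15860706.99


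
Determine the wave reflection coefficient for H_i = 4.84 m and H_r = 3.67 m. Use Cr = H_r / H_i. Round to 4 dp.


Cr = H_r / H_i
Cr = 3.67 / 4.84
Cr = 0.7583

0.7583


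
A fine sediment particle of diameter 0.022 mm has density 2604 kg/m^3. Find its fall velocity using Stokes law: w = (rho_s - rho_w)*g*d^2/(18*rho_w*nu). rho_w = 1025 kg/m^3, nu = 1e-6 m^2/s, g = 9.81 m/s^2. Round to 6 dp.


w = (rho_s - rho_w) * g * d^2 / (18 * rho_w * nu)
d = 0.022 mm = 0.000022 m
rho_s - rho_w = 2604 - 1025 = 1579
Numerator = 1579 * 9.81 * (0.000022)^2 = 0.000007497155
Denominator = 18 * 1025 * 1e-6 = 0.018450
w = 0.000406 m/s

0.000406


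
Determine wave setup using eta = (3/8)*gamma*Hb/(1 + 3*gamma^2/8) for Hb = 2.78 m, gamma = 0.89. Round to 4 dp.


eta = (3/8) * gamma * Hb / (1 + 3*gamma^2/8)
Numerator = (3/8) * 0.89 * 2.78 = 0.927825
Denominator = 1 + 3*0.89^2/8 = 1 + 0.297038 = 1.297038
eta = 0.927825 / 1.297038
eta = 0.7153 m

0.7153


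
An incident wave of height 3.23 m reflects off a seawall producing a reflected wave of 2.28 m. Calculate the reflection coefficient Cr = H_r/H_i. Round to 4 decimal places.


Cr = H_r / H_i
Cr = 2.28 / 3.23
Cr = 0.7059

0.7059


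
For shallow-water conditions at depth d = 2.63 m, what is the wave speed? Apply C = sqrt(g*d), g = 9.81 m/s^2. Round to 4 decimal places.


Using the shallow-water approximation:
C = sqrt(g * d) = sqrt(9.81 * 2.63)
C = sqrt(25.8003)
C = 5.0794 m/s

5.0794


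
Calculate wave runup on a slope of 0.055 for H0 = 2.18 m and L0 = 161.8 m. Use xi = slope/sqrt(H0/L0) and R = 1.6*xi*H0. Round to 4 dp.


xi = slope / sqrt(H0/L0)
H0/L0 = 2.18/161.8 = 0.013473
sqrt(0.013473) = 0.116075
xi = 0.055 / 0.116075 = 0.473831
R = 1.6 * xi * H0 = 1.6 * 0.473831 * 2.18
R = 1.6527 m

1.6527


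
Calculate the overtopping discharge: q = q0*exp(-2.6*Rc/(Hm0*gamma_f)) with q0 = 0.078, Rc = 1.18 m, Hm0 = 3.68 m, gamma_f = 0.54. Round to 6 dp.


q = q0 * exp(-2.6 * Rc / (Hm0 * gamma_f))
Exponent = -2.6 * 1.18 / (3.68 * 0.54)
= -2.6 * 1.18 / 1.9872
= -1.543881
exp(-1.543881) = 0.213551
q = 0.078 * 0.213551
q = 0.016657 m^3/s/m

0.016657


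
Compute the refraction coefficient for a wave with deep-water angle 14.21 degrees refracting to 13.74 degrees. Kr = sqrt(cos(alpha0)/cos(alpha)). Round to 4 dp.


Kr = sqrt(cos(alpha0) / cos(alpha))
cos(14.21) = 0.969403
cos(13.74) = 0.971384
Kr = sqrt(0.969403 / 0.971384)
Kr = sqrt(0.997961)
Kr = 0.9990

0.9990


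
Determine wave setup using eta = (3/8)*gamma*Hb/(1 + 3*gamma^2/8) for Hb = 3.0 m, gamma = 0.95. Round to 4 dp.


eta = (3/8) * gamma * Hb / (1 + 3*gamma^2/8)
Numerator = (3/8) * 0.95 * 3.0 = 1.068750
Denominator = 1 + 3*0.95^2/8 = 1 + 0.338438 = 1.338438
eta = 1.068750 / 1.338438
eta = 0.7985 m

0.7985


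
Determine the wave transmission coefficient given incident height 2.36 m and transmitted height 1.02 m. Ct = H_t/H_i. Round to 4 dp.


Ct = H_t / H_i
Ct = 1.02 / 2.36
Ct = 0.4322

0.4322


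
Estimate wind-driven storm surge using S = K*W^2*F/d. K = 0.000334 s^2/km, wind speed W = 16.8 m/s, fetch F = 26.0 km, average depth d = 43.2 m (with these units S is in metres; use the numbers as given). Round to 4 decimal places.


S = K * W^2 * F / d
W^2 = 16.8^2 = 282.24
S = 0.000334 * 282.24 * 26.0 / 43.2
Numerator = 0.000334 * 282.24 * 26.0 = 2.450972
S = 2.450972 / 43.2 = 0.0567 m

0.0567


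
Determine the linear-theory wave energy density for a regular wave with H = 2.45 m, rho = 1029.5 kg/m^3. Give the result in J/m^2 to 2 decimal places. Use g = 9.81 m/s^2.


E = (1/8) * rho * g * H^2
E = (1/8) * 1029.5 * 9.81 * 2.45^2
E = 0.125 * 1029.5 * 9.81 * 6.0025
E = 7577.70 J/m^2

7577.70


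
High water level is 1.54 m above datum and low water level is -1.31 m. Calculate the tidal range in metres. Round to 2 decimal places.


Tidal range = High water - Low water
Tidal range = 1.54 - (-1.31)
Tidal range = 2.85 m

2.85


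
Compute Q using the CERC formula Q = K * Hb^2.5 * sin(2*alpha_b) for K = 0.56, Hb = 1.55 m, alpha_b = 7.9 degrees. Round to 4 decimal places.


Q = K * Hb^2.5 * sin(2 * alpha_b)
Hb^2.5 = 1.55^2.5 = 2.991088
sin(2 * 7.9) = sin(15.8) = 0.272280
Q = 0.56 * 2.991088 * 0.272280
Q = 0.4561 m^3/s

0.4561


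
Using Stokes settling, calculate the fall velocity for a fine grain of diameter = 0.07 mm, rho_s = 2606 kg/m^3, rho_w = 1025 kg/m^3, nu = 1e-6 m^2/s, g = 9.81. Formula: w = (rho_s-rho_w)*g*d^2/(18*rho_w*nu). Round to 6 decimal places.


w = (rho_s - rho_w) * g * d^2 / (18 * rho_w * nu)
d = 0.07 mm = 0.000070 m
rho_s - rho_w = 2606 - 1025 = 1581
Numerator = 1581 * 9.81 * (0.000070)^2 = 0.000075997089
Denominator = 18 * 1025 * 1e-6 = 0.018450
w = 0.004119 m/s

0.004119


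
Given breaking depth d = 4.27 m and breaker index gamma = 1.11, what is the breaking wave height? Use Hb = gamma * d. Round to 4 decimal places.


Hb = gamma * d
Hb = 1.11 * 4.27
Hb = 4.7397 m

4.7397


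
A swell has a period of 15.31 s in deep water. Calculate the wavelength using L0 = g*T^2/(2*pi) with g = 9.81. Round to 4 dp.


L0 = g * T^2 / (2 * pi)
L0 = 9.81 * 15.31^2 / (2 * pi)
L0 = 9.81 * 234.3961 / 6.28319
L0 = 2299.4257 / 6.28319
L0 = 365.9650 m

365.9650


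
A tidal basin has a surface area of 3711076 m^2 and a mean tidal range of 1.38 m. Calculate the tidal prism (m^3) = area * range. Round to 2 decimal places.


Tidal prism = Area * Tidal range
P = 3711076 * 1.38
P = 5121284.88 m^3

5121284.88


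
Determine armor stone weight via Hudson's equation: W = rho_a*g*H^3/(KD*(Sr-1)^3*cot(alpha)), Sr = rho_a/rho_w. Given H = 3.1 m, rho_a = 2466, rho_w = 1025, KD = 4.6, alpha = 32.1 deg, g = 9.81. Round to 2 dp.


Sr = rho_a / rho_w = 2466 / 1025 = 2.405854
(Sr - 1) = 1.405854
(Sr - 1)^3 = 2.778564
cot(32.1) = 1 / tan(32.1) = 1 / 0.627299 = 1.594137
Numerator = 2466 * 9.81 * 3.1^3 = 720687.7849
Denominator = 4.6 * 2.778564 * 1.594137 = 20.375286
W = 720687.7849 / 20.375286
W = 35370.68 N

35370.68


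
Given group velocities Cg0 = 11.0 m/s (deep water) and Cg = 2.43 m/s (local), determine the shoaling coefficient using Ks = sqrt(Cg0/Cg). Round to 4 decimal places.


Ks = sqrt(Cg0 / Cg)
Ks = sqrt(11.0 / 2.43)
Ks = sqrt(4.5267)
Ks = 2.1276

2.1276


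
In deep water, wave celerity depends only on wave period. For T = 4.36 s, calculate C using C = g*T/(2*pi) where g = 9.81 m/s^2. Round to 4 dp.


We use the deep-water celerity formula:
C = g * T / (2 * pi)
C = 9.81 * 4.36 / (2 * 3.14159...)
C = 42.771600 / 6.283185
C = 6.8073 m/s

6.8073


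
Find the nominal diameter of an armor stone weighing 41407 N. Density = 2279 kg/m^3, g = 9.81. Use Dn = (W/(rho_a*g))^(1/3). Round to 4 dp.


V = W / (rho_a * g)
V = 41407 / (2279 * 9.81)
V = 41407 / 22356.99
V = 1.852083 m^3
Dn = V^(1/3) = 1.852083^(1/3)
Dn = 1.2281 m

1.2281


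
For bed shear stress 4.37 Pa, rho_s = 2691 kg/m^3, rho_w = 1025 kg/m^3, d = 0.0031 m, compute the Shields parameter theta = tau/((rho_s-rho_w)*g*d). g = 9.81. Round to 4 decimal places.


theta = tau / ((rho_s - rho_w) * g * d)
rho_s - rho_w = 2691 - 1025 = 1666
Denominator = 1666 * 9.81 * 0.0031 = 50.664726
theta = 4.37 / 50.664726
theta = 0.0863

0.0863


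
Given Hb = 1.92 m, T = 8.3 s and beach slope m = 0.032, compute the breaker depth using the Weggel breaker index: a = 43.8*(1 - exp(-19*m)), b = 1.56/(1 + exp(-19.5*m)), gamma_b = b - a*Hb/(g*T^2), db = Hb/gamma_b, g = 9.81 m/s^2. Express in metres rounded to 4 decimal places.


a = 43.8 * (1 - exp(-19 * m))
exp(-19 * 0.032) = exp(-0.6080) = 0.544439
a = 43.8 * (1 - 0.544439) = 19.953587
b = 1.56 / (1 + exp(-19.5 * m))
exp(-19.5 * 0.032) = exp(-0.6240) = 0.535797
b = 1.56 / (1 + 0.535797) = 1.015759
Hb / (g * T^2) = 1.92 / (9.81 * 8.3^2) = 1.92 / 675.8109 = 0.00284103
gamma_b = b - a * Hb/(g*T^2) = 1.015759 - 19.953587 * 0.00284103 = 0.959071
db = Hb / gamma_b = 1.92 / 0.959071
db = 2.0019 m

2.0019


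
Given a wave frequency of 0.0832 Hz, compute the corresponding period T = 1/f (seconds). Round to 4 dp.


T = 1 / f
T = 1 / 0.0832
T = 12.0192 s

12.0192


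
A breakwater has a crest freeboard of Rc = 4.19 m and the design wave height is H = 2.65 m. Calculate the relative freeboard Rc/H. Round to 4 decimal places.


Relative freeboard = Rc / H
= 4.19 / 2.65
= 1.5811

1.5811


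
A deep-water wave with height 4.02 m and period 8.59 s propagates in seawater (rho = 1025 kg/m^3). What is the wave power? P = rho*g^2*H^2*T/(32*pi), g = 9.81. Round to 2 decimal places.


P = rho * g^2 * H^2 * T / (32 * pi)
P = 1025 * 9.81^2 * 4.02^2 * 8.59 / (32 * pi)
P = 1025 * 96.2361 * 16.1604 * 8.59 / 100.53096
P = 136209.47 W/m

136209.47


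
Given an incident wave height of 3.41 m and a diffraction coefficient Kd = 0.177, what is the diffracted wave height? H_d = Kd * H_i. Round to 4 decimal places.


H_d = Kd * H_i
H_d = 0.177 * 3.41
H_d = 0.6036 m

0.6036


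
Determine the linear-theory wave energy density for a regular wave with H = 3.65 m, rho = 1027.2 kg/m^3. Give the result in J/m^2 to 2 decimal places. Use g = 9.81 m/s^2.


E = (1/8) * rho * g * H^2
E = (1/8) * 1027.2 * 9.81 * 3.65^2
E = 0.125 * 1027.2 * 9.81 * 13.3225
E = 16781.07 J/m^2

16781.07


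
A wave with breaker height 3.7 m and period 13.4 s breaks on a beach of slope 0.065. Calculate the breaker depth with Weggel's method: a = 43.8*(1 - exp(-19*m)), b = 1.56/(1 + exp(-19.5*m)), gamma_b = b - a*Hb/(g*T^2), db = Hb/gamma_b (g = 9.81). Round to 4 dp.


a = 43.8 * (1 - exp(-19 * m))
exp(-19 * 0.065) = exp(-1.2350) = 0.290835
a = 43.8 * (1 - 0.290835) = 31.061437
b = 1.56 / (1 + exp(-19.5 * m))
exp(-19.5 * 0.065) = exp(-1.2675) = 0.281535
b = 1.56 / (1 + 0.281535) = 1.217291
Hb / (g * T^2) = 3.7 / (9.81 * 13.4^2) = 3.7 / 1761.4836 = 0.00210050
gamma_b = b - a * Hb/(g*T^2) = 1.217291 - 31.061437 * 0.00210050 = 1.152046
db = Hb / gamma_b = 3.7 / 1.152046
db = 3.2117 m

3.2117


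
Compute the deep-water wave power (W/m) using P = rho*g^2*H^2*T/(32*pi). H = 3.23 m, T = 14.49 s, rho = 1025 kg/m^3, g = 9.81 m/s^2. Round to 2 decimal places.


P = rho * g^2 * H^2 * T / (32 * pi)
P = 1025 * 9.81^2 * 3.23^2 * 14.49 / (32 * pi)
P = 1025 * 96.2361 * 10.4329 * 14.49 / 100.53096
P = 148332.21 W/m

148332.21


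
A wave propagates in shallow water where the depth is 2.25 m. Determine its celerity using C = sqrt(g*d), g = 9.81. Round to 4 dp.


Using the shallow-water approximation:
C = sqrt(g * d) = sqrt(9.81 * 2.25)
C = sqrt(22.0725)
C = 4.6981 m/s

4.6981


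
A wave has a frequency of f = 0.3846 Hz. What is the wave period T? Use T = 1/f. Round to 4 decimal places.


T = 1 / f
T = 1 / 0.3846
T = 2.6001 s

2.6001


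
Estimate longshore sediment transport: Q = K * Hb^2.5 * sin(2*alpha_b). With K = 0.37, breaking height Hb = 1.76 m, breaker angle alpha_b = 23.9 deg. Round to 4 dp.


Q = K * Hb^2.5 * sin(2 * alpha_b)
Hb^2.5 = 1.76^2.5 = 4.109431
sin(2 * 23.9) = sin(47.8) = 0.740805
Q = 0.37 * 4.109431 * 0.740805
Q = 1.1264 m^3/s

1.1264


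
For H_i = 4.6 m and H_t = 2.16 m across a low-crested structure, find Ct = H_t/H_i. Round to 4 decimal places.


Ct = H_t / H_i
Ct = 2.16 / 4.6
Ct = 0.4696

0.4696


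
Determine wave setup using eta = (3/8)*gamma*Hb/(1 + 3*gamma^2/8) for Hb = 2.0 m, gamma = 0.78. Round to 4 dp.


eta = (3/8) * gamma * Hb / (1 + 3*gamma^2/8)
Numerator = (3/8) * 0.78 * 2.0 = 0.585000
Denominator = 1 + 3*0.78^2/8 = 1 + 0.228150 = 1.228150
eta = 0.585000 / 1.228150
eta = 0.4763 m

0.4763


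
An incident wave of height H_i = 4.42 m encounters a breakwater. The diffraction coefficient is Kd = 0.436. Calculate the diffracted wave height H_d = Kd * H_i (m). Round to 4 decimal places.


H_d = Kd * H_i
H_d = 0.436 * 4.42
H_d = 1.9271 m

1.9271


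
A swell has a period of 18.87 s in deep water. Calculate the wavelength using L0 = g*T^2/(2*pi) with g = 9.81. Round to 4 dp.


L0 = g * T^2 / (2 * pi)
L0 = 9.81 * 18.87^2 / (2 * pi)
L0 = 9.81 * 356.0769 / 6.28319
L0 = 3493.1144 / 6.28319
L0 = 555.9464 m

555.9464


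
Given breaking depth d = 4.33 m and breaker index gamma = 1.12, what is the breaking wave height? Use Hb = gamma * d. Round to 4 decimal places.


Hb = gamma * d
Hb = 1.12 * 4.33
Hb = 4.8496 m

4.8496


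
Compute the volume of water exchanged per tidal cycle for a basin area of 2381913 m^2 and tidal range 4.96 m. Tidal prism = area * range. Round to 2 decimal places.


Tidal prism = Area * Tidal range
P = 2381913 * 4.96
P = 11814288.48 m^3

11814288.48


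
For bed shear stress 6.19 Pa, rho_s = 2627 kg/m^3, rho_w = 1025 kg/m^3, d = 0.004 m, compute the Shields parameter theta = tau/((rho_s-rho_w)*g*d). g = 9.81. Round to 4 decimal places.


theta = tau / ((rho_s - rho_w) * g * d)
rho_s - rho_w = 2627 - 1025 = 1602
Denominator = 1602 * 9.81 * 0.004 = 62.862480
theta = 6.19 / 62.862480
theta = 0.0985

0.0985


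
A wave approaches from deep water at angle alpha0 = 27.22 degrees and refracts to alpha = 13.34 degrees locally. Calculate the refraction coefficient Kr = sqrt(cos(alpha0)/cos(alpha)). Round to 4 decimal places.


Kr = sqrt(cos(alpha0) / cos(alpha))
cos(27.22) = 0.889257
cos(13.34) = 0.973018
Kr = sqrt(0.889257 / 0.973018)
Kr = sqrt(0.913916)
Kr = 0.9560

0.9560


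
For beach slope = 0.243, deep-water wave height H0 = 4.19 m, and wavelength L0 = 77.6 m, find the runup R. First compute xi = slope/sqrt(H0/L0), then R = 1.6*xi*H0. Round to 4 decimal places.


xi = slope / sqrt(H0/L0)
H0/L0 = 4.19/77.6 = 0.053995
sqrt(0.053995) = 0.232368
xi = 0.243 / 0.232368 = 1.045755
R = 1.6 * xi * H0 = 1.6 * 1.045755 * 4.19
R = 7.0107 m

7.0107


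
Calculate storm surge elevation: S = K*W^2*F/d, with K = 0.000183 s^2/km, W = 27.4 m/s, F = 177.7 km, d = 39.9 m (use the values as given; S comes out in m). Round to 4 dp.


S = K * W^2 * F / d
W^2 = 27.4^2 = 750.76
S = 0.000183 * 750.76 * 177.7 / 39.9
Numerator = 0.000183 * 750.76 * 177.7 = 24.414040
S = 24.414040 / 39.9 = 0.6119 m

0.6119


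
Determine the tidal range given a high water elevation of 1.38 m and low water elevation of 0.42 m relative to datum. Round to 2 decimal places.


Tidal range = High water - Low water
Tidal range = 1.38 - (0.42)
Tidal range = 0.96 m

0.96


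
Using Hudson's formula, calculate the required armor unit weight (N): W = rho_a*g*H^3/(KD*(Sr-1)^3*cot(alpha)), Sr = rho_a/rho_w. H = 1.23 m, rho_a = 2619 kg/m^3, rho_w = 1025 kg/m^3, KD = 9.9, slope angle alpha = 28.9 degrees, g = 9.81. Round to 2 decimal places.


Sr = rho_a / rho_w = 2619 / 1025 = 2.555122
(Sr - 1) = 1.555122
(Sr - 1)^3 = 3.760914
cot(28.9) = 1 / tan(28.9) = 1 / 0.552030 = 1.811497
Numerator = 2619 * 9.81 * 1.23^3 = 47810.1207
Denominator = 9.9 * 3.760914 * 1.811497 = 67.447544
W = 47810.1207 / 67.447544
W = 708.85 N

708.85


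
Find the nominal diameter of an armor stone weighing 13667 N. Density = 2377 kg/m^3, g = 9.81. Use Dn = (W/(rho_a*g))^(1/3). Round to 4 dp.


V = W / (rho_a * g)
V = 13667 / (2377 * 9.81)
V = 13667 / 23318.37
V = 0.586104 m^3
Dn = V^(1/3) = 0.586104^(1/3)
Dn = 0.8369 m

0.8369


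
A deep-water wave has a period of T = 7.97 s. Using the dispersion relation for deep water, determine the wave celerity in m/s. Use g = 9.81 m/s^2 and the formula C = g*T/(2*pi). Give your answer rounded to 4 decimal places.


We use the deep-water celerity formula:
C = g * T / (2 * pi)
C = 9.81 * 7.97 / (2 * 3.14159...)
C = 78.185700 / 6.283185
C = 12.4436 m/s

12.4436


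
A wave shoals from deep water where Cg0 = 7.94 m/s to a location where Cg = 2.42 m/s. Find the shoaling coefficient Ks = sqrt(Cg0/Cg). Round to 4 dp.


Ks = sqrt(Cg0 / Cg)
Ks = sqrt(7.94 / 2.42)
Ks = sqrt(3.2810)
Ks = 1.8114

1.8114


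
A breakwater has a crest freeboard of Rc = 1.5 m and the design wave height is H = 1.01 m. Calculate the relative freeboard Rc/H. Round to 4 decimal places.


Relative freeboard = Rc / H
= 1.5 / 1.01
= 1.4851

1.4851


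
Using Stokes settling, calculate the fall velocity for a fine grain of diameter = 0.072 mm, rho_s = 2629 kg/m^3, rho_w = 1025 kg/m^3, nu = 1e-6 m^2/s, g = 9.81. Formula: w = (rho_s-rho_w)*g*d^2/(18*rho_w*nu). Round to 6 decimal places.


w = (rho_s - rho_w) * g * d^2 / (18 * rho_w * nu)
d = 0.072 mm = 0.000072 m
rho_s - rho_w = 2629 - 1025 = 1604
Numerator = 1604 * 9.81 * (0.000072)^2 = 0.000081571484
Denominator = 18 * 1025 * 1e-6 = 0.018450
w = 0.004421 m/s

0.004421


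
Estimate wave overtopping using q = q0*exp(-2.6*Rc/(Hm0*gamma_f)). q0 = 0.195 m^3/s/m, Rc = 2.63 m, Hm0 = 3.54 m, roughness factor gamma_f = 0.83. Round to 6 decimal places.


q = q0 * exp(-2.6 * Rc / (Hm0 * gamma_f))
Exponent = -2.6 * 2.63 / (3.54 * 0.83)
= -2.6 * 2.63 / 2.9382
= -2.327275
exp(-2.327275) = 0.097561
q = 0.195 * 0.097561
q = 0.019024 m^3/s/m

0.019024


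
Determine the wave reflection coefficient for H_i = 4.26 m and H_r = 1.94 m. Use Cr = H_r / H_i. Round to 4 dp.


Cr = H_r / H_i
Cr = 1.94 / 4.26
Cr = 0.4554

0.4554


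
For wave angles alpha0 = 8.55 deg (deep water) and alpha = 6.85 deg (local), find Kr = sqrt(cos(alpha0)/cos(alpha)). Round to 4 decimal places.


Kr = sqrt(cos(alpha0) / cos(alpha))
cos(8.55) = 0.988886
cos(6.85) = 0.992862
Kr = sqrt(0.988886 / 0.992862)
Kr = sqrt(0.995996)
Kr = 0.9980

0.9980


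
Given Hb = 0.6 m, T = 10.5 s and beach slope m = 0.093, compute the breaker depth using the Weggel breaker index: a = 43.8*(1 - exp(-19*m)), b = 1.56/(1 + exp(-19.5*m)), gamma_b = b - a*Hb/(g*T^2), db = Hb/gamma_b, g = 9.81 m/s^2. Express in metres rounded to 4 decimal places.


a = 43.8 * (1 - exp(-19 * m))
exp(-19 * 0.093) = exp(-1.7670) = 0.170845
a = 43.8 * (1 - 0.170845) = 36.317000
b = 1.56 / (1 + exp(-19.5 * m))
exp(-19.5 * 0.093) = exp(-1.8135) = 0.163082
b = 1.56 / (1 + 0.163082) = 1.341264
Hb / (g * T^2) = 0.6 / (9.81 * 10.5^2) = 0.6 / 1081.5525 = 0.00055476
gamma_b = b - a * Hb/(g*T^2) = 1.341264 - 36.317000 * 0.00055476 = 1.321116
db = Hb / gamma_b = 0.6 / 1.321116
db = 0.4542 m

0.4542


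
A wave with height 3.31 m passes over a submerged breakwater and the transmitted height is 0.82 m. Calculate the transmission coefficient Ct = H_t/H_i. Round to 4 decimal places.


Ct = H_t / H_i
Ct = 0.82 / 3.31
Ct = 0.2477

0.2477


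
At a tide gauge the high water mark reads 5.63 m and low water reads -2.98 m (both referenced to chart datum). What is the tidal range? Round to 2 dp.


Tidal range = High water - Low water
Tidal range = 5.63 - (-2.98)
Tidal range = 8.61 m

8.61


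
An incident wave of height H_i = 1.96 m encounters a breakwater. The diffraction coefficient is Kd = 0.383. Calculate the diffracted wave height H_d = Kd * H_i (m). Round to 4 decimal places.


H_d = Kd * H_i
H_d = 0.383 * 1.96
H_d = 0.7507 m

0.7507


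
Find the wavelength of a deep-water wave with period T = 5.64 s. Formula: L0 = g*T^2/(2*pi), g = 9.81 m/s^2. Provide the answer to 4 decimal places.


L0 = g * T^2 / (2 * pi)
L0 = 9.81 * 5.64^2 / (2 * pi)
L0 = 9.81 * 31.8096 / 6.28319
L0 = 312.0522 / 6.28319
L0 = 49.6646 m

49.6646


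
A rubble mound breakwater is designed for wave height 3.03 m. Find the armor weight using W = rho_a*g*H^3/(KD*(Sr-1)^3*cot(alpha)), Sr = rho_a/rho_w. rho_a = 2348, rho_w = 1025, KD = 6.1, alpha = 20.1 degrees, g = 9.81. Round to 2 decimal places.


Sr = rho_a / rho_w = 2348 / 1025 = 2.290732
(Sr - 1) = 1.290732
(Sr - 1)^3 = 2.150344
cot(20.1) = 1 / tan(20.1) = 1 / 0.365948 = 2.732628
Numerator = 2348 * 9.81 * 3.03^3 = 640759.3991
Denominator = 6.1 * 2.150344 * 2.732628 = 35.844156
W = 640759.3991 / 35.844156
W = 17876.26 N

17876.26


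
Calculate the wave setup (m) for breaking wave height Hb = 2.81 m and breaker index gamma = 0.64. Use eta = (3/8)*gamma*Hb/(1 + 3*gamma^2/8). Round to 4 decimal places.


eta = (3/8) * gamma * Hb / (1 + 3*gamma^2/8)
Numerator = (3/8) * 0.64 * 2.81 = 0.674400
Denominator = 1 + 3*0.64^2/8 = 1 + 0.153600 = 1.153600
eta = 0.674400 / 1.153600
eta = 0.5846 m

0.5846


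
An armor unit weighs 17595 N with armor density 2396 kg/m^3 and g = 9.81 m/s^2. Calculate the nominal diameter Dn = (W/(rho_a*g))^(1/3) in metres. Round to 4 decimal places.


V = W / (rho_a * g)
V = 17595 / (2396 * 9.81)
V = 17595 / 23504.76
V = 0.748572 m^3
Dn = V^(1/3) = 0.748572^(1/3)
Dn = 0.9080 m

0.9080


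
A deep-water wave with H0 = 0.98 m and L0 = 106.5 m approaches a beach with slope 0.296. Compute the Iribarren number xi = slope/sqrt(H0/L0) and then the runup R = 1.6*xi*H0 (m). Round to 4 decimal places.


xi = slope / sqrt(H0/L0)
H0/L0 = 0.98/106.5 = 0.009202
sqrt(0.009202) = 0.095926
xi = 0.296 / 0.095926 = 3.085698
R = 1.6 * xi * H0 = 1.6 * 3.085698 * 0.98
R = 4.8384 m

4.8384


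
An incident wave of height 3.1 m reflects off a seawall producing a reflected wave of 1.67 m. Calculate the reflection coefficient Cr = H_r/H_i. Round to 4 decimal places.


Cr = H_r / H_i
Cr = 1.67 / 3.1
Cr = 0.5387

0.5387


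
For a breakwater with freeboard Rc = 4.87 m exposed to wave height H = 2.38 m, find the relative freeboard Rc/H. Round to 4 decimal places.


Relative freeboard = Rc / H
= 4.87 / 2.38
= 2.0462

2.0462


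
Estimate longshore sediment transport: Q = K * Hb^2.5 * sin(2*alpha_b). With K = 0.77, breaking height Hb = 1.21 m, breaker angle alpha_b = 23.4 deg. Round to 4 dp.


Q = K * Hb^2.5 * sin(2 * alpha_b)
Hb^2.5 = 1.21^2.5 = 1.610510
sin(2 * 23.4) = sin(46.8) = 0.728969
Q = 0.77 * 1.610510 * 0.728969
Q = 0.9040 m^3/s

0.9040


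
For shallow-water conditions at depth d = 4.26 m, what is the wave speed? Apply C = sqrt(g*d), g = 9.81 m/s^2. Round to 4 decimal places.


Using the shallow-water approximation:
C = sqrt(g * d) = sqrt(9.81 * 4.26)
C = sqrt(41.7906)
C = 6.4646 m/s

6.4646


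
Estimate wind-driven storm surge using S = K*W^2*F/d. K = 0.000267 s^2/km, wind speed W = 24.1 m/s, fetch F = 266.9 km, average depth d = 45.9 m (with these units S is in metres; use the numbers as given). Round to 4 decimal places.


S = K * W^2 * F / d
W^2 = 24.1^2 = 580.81
S = 0.000267 * 580.81 * 266.9 / 45.9
Numerator = 0.000267 * 580.81 * 266.9 = 41.389856
S = 41.389856 / 45.9 = 0.9017 m

0.9017


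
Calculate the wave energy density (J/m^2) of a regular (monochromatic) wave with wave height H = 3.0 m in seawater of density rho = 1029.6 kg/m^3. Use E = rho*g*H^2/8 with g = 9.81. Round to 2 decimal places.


E = (1/8) * rho * g * H^2
E = (1/8) * 1029.6 * 9.81 * 3.0^2
E = 0.125 * 1029.6 * 9.81 * 9.0000
E = 11362.92 J/m^2

11362.92


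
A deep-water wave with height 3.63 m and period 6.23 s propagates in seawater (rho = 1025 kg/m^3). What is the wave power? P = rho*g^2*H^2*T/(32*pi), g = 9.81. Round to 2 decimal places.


P = rho * g^2 * H^2 * T / (32 * pi)
P = 1025 * 9.81^2 * 3.63^2 * 6.23 / (32 * pi)
P = 1025 * 96.2361 * 13.1769 * 6.23 / 100.53096
P = 80549.59 W/m

80549.59


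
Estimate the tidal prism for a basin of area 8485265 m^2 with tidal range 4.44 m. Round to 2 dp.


Tidal prism = Area * Tidal range
P = 8485265 * 4.44
P = 37674576.60 m^3

37674576.60


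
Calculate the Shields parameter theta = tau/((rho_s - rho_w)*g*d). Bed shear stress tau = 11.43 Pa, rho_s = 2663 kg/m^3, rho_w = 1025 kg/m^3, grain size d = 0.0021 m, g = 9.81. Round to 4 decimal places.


theta = tau / ((rho_s - rho_w) * g * d)
rho_s - rho_w = 2663 - 1025 = 1638
Denominator = 1638 * 9.81 * 0.0021 = 33.744438
theta = 11.43 / 33.744438
theta = 0.3387

0.3387


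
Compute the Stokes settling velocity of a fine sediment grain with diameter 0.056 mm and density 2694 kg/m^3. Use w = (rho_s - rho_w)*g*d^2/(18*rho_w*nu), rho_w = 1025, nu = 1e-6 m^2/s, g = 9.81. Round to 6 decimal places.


w = (rho_s - rho_w) * g * d^2 / (18 * rho_w * nu)
d = 0.056 mm = 0.000056 m
rho_s - rho_w = 2694 - 1025 = 1669
Numerator = 1669 * 9.81 * (0.000056)^2 = 0.000051345383
Denominator = 18 * 1025 * 1e-6 = 0.018450
w = 0.002783 m/s

0.002783


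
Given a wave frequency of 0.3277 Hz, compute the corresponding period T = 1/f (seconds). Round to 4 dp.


T = 1 / f
T = 1 / 0.3277
T = 3.0516 s

3.0516


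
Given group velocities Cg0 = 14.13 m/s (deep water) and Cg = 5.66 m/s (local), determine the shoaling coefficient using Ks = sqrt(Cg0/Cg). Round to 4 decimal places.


Ks = sqrt(Cg0 / Cg)
Ks = sqrt(14.13 / 5.66)
Ks = sqrt(2.4965)
Ks = 1.5800

1.5800


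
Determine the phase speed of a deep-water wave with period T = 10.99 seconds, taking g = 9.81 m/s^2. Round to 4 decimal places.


We use the deep-water celerity formula:
C = g * T / (2 * pi)
C = 9.81 * 10.99 / (2 * 3.14159...)
C = 107.811900 / 6.283185
C = 17.1588 m/s

17.1588
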